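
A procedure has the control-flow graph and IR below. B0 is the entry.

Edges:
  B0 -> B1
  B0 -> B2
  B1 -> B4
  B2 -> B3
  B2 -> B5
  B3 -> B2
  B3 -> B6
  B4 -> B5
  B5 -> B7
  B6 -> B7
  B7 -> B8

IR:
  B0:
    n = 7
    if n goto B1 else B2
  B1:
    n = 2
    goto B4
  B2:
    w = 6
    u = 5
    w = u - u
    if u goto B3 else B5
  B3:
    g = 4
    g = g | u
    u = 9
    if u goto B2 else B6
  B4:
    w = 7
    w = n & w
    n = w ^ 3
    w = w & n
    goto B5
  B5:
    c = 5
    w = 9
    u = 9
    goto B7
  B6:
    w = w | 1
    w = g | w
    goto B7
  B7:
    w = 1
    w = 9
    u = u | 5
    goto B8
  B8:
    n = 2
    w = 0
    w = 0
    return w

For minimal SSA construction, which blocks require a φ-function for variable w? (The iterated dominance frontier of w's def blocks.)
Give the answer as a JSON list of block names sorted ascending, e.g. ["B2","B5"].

idom tree: B1←B0 B2←B0 B3←B2 B4←B1 B5←B0 B6←B3 B7←B0 B8←B7
Join-block Dom:
  B2: preds {B0,B3}: {B0} ∩ {B0,B2,B3} = {B0}; idom=B0
  B5: preds {B2,B4}: {B0,B2} ∩ {B0,B1,B4} = {B0}; idom=B0
  B7: preds {B5,B6}: {B0,B5} ∩ {B0,B2,B3,B6} = {B0}; idom=B0

Frontier:
  join B2 pred B0: · stop@B0
  join B2 pred B3: B3→B2 stop@B0
  join B5 pred B2: B2 stop@B0
  join B5 pred B4: B4→B1 stop@B0
  join B7 pred B5: B5 stop@B0
  join B7 pred B6: B6→B3→B2 stop@B0
  B0 → ∅
  B1 → {B5}
  B2 → {B2,B5,B7}
  B3 → {B2,B7}
  B4 → {B5}
  B5 → {B7}
  B6 → {B7}
  B7 → ∅
  B8 → ∅

φ for w: defs {B2,B4,B5,B6,B7,B8}
  DF⁺ = {B2,B5,B7}

Answer: ["B2", "B5", "B7"]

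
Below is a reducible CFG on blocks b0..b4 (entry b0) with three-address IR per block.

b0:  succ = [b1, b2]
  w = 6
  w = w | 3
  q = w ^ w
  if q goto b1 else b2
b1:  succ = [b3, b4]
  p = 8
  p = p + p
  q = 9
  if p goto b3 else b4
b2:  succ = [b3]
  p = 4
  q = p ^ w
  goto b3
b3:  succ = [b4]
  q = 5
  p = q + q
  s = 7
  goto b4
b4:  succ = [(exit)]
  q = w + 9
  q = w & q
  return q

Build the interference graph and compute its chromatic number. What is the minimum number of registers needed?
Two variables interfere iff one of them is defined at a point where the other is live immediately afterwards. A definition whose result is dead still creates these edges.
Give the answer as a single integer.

def/use:
  b0: def={q,w} ue=∅
  b1: def={p,q} ue=∅
  b2: def={p,q} ue={w}
  b3: def={p,q,s} ue=∅
  b4: def={q} ue={w}

Live sets:
  b0: in=∅ out={w}
  b1: in={w} out={w}
  b2: in={w} out={w}
  b3: in={w} out={w}
  b4: in={w} out=∅

Interference:
  p: {q,w}
  q: {p,w}
  s: {w}
  w: {p,q,s}

Colouring:
  clique {p,q,w} ⇒ need ≥ 3
  3-colouring: R0={w}  R1={p,s}  R2={q}
  χ = 3

Answer: 3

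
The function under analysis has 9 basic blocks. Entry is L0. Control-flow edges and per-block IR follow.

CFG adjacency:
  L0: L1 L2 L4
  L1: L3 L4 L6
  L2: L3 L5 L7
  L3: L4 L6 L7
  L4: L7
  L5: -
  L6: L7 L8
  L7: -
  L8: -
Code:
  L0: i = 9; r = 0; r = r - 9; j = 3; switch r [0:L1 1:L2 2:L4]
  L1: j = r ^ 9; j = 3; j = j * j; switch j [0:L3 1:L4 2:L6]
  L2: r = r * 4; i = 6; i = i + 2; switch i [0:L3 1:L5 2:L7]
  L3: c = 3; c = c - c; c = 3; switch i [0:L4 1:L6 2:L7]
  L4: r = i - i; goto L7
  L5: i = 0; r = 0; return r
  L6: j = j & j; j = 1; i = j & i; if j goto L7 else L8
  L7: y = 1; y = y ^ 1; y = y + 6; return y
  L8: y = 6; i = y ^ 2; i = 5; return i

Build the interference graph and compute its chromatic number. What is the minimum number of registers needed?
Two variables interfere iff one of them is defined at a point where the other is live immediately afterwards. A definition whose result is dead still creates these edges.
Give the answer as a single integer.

Answer: 3

Derivation:
Per-block:
  L0: {i,j,r} / ∅
  L1: {j} / {r}
  L2: {i,r} / {r}
  L3: {c} / {i}
  L4: {r} / {i}
  L5: {i,r} / ∅
  L6: {i,j} / {i,j}
  L7: {y} / ∅
  L8: {i,y} / ∅

Liveness:
  L0: in=∅ out={i,j,r}
  L1: in={i,r} out={i,j}
  L2: in={j,r} out={i,j}
  L3: in={i,j} out={i,j}
  L4: in={i} out=∅
  L5: in=∅ out=∅
  L6: in={i,j} out=∅
  L7: in=∅ out=∅
  L8: in=∅ out=∅

Interfere edges:
  c — {i,j}
  i — {c,j,r}
  j — {c,i,r}
  r — {i,j}
  y — ∅

Registers:
  clique {c,i,j} ⇒ need ≥ 3
  assign c→c2 i→c0 j→c1 r→c2 y→c0 — no edge inside a register ⇒ χ ≤ 3
  χ = 3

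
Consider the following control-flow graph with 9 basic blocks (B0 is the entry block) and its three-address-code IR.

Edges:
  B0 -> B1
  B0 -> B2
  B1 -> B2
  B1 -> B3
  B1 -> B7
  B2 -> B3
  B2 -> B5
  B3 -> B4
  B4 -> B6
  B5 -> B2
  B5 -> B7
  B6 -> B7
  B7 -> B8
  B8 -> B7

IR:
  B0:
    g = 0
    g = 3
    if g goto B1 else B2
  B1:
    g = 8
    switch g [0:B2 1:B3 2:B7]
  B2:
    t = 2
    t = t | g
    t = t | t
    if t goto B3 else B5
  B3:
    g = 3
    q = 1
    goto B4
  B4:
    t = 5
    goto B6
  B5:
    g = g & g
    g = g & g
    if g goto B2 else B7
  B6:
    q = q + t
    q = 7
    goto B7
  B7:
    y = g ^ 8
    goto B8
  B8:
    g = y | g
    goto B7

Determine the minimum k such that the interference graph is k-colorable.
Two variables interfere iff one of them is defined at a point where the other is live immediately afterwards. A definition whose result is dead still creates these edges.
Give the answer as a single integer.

Answer: 3

Working:
Block summaries:
  B0: def={g} ue=∅
  B1: def={g} ue=∅
  B2: def={t} ue={g}
  B3: def={g,q} ue=∅
  B4: def={t} ue=∅
  B5: def={g} ue={g}
  B6: def={q} ue={q,t}
  B7: def={y} ue={g}
  B8: def={g} ue={g,y}

Live sets:
  B0 li=∅ lo={g}
  B1 li=∅ lo={g}
  B2 li={g} lo={g}
  B3 li=∅ lo={g,q}
  B4 li={g,q} lo={g,q,t}
  B5 li={g} lo={g}
  B6 li={g,q,t} lo={g}
  B7 li={g} lo={g,y}
  B8 li={g,y} lo={g}

Conflict graph:
  g — {q,t,y}
  q — {g,t}
  t — {g,q}
  y — {g}

Colouring:
  {g,q,t} pairwise interfere (3-clique) ⇒ χ ≥ 3
  3-colouring: c0={g}  c1={q,y}  c2={t}
  χ = 3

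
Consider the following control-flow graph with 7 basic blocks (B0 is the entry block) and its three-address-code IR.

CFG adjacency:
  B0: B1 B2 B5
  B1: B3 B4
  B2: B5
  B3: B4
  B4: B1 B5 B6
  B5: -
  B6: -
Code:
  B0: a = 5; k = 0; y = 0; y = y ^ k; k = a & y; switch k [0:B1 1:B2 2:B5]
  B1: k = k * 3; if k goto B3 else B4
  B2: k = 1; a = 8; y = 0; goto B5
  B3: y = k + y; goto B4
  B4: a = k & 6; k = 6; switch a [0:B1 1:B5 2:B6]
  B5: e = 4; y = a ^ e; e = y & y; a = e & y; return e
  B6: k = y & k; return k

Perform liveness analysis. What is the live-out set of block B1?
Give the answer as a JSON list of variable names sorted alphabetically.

Per-block:
  B0: {a,k,y} / ∅
  B1: {k} / {k}
  B2: {a,k,y} / ∅
  B3: {y} / {k,y}
  B4: {a,k} / {k}
  B5: {a,e,y} / {a}
  B6: {k} / {k,y}

Live sets:
  live B0: ∅→{a,k,y}
  live B1: {k,y}→{k,y}
  live B2: ∅→{a}
  live B3: {k,y}→{k,y}
  live B4: {k,y}→{a,k,y}
  live B5: {a}→∅
  live B6: {k,y}→∅

live-out(B1) = ["k", "y"]

Answer: ["k", "y"]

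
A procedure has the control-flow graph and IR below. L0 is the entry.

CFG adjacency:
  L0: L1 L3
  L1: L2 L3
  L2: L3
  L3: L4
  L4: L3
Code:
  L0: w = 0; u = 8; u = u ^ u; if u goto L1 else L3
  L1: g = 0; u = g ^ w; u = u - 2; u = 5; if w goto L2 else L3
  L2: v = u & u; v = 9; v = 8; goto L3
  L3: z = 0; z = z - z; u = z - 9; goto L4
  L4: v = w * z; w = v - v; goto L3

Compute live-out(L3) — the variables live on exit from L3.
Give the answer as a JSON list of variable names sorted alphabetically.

Answer: ["w", "z"]

Derivation:
def/use:
  L0: {u,w} / ∅
  L1: {g,u} / {w}
  L2: {v} / {u}
  L3: {u,z} / ∅
  L4: {v,w} / {w,z}

Liveness:
  L0: in=∅ out={w}
  L1: in={w} out={u,w}
  L2: in={u,w} out={w}
  L3: in={w} out={w,z}
  L4: in={w,z} out={w}

live-out(L3) = ["w", "z"]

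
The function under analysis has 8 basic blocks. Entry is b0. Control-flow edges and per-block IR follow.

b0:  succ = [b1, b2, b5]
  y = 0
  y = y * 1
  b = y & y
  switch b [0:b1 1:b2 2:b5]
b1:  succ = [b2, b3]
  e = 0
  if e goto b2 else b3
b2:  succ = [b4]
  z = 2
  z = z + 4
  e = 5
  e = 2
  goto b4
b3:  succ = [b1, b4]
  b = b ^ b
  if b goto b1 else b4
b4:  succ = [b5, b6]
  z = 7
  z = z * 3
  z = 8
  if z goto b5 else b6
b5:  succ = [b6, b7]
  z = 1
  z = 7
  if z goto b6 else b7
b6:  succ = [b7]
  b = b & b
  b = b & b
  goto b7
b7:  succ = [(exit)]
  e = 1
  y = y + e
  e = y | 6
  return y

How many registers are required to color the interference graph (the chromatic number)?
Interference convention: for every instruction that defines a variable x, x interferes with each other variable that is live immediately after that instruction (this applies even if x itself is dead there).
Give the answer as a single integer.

Answer: 3

Working:
Per-block:
  b0: {b,y} / ∅
  b1: {e} / ∅
  b2: {e,z} / ∅
  b3: {b} / {b}
  b4: {z} / ∅
  b5: {z} / ∅
  b6: {b} / {b}
  b7: {e,y} / {y}

Backward fixpoint:
  b0: in=∅ out={b,y}
  b1: in={b,y} out={b,y}
  b2: in={b,y} out={b,y}
  b3: in={b,y} out={b,y}
  b4: in={b,y} out={b,y}
  b5: in={b,y} out={b,y}
  b6: in={b,y} out={y}
  b7: in={y} out=∅

Interfere edges:
  b: {e,y,z}
  e: {b,y}
  y: {b,e,z}
  z: {b,y}

Chromatic number:
  lower bound: {b,e,y} mutually conflict ⇒ χ ≥ 3
  3-colouring: R0={b}  R1={y}  R2={e,z}
  χ = 3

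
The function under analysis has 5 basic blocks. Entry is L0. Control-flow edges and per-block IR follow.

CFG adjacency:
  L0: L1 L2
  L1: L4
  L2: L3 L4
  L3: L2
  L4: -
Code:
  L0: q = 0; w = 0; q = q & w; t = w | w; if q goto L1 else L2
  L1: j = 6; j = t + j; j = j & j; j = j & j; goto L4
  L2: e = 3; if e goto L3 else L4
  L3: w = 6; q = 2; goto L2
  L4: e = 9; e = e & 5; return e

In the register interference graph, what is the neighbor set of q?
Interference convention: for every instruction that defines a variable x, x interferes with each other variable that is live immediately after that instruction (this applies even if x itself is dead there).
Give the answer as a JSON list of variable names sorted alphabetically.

Answer: ["t", "w"]

Derivation:
Block summaries:
  L0: def={q,t,w} ue=∅
  L1: def={j} ue={t}
  L2: def={e} ue=∅
  L3: def={q,w} ue=∅
  L4: def={e} ue=∅

Backward fixpoint:
  live L0: ∅→{t}
  live L1: {t}→∅
  live L2: ∅→∅
  live L3: ∅→∅
  live L4: ∅→∅

Conflict graph:
  e — ∅
  j — {t}
  q — {t,w}
  t — {j,q}
  w — {q}

N(q) = ["t", "w"]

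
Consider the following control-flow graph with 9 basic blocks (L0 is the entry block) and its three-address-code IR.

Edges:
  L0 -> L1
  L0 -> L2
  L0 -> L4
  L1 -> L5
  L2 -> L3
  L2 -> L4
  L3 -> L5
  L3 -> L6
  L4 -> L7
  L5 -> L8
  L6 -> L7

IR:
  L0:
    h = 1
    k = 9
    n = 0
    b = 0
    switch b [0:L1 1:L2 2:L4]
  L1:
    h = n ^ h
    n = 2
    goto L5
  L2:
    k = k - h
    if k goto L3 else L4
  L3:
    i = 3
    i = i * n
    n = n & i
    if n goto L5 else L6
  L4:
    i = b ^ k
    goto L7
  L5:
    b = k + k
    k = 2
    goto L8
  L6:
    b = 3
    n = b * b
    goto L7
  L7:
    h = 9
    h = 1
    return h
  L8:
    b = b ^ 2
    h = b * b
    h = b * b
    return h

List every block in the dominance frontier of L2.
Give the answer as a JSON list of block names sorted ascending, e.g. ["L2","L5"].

Answer: ["L4", "L5", "L7"]

Derivation:
idom tree: L1←L0 L2←L0 L3←L2 L4←L0 L5←L0 L6←L3 L7←L0 L8←L5
Dom at joins:
  L4: preds {L0,L2}: {L0} ∩ {L0,L2} = {L0}; idom=L0
  L5: preds {L1,L3}: {L0,L1} ∩ {L0,L2,L3} = {L0}; idom=L0
  L7: preds {L4,L6}: {L0,L4} ∩ {L0,L2,L3,L6} = {L0}; idom=L0

DF derivation:
  L4←L0: walk · to L0
  L4←L2: walk L2 to L0
  L5←L1: walk L1 to L0
  L5←L3: walk L3→L2 to L0
  L7←L4: walk L4 to L0
  L7←L6: walk L6→L3→L2 to L0
  L0: DF=∅
  L1: DF={L5}
  L2: DF={L4,L5,L7}
  L3: DF={L5,L7}
  L4: DF={L7}
  L5: DF=∅
  L6: DF={L7}
  L7: DF=∅
  L8: DF=∅

DF(L2) = ["L4", "L5", "L7"]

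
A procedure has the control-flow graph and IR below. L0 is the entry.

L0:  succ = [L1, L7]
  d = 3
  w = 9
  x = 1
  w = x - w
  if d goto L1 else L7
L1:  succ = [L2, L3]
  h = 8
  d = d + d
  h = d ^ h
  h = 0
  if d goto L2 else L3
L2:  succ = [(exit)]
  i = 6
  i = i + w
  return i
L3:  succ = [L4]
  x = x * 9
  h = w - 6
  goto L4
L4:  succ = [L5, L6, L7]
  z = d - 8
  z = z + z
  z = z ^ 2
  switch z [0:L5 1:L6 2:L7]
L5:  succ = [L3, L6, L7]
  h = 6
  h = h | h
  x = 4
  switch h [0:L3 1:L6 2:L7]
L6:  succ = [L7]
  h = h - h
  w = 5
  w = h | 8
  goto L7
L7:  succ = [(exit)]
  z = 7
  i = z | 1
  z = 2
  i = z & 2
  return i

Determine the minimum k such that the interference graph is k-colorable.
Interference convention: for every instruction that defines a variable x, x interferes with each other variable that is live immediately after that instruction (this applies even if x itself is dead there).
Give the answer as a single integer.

Answer: 4

Working:
Block summaries:
  L0 def {d,w,x} use ∅
  L1 def {d,h} use {d}
  L2 def {i} use {w}
  L3 def {h,x} use {w,x}
  L4 def {z} use {d}
  L5 def {h,x} use ∅
  L6 def {h,w} use {h}
  L7 def {i,z} use ∅

Live sets:
  live L0: ∅→{d,w,x}
  live L1: {d,w,x}→{d,w,x}
  live L2: {w}→∅
  live L3: {d,w,x}→{d,h,w}
  live L4: {d,h,w}→{d,h,w}
  live L5: {d,w}→{d,h,w,x}
  live L6: {h}→∅
  live L7: ∅→∅

Interference:
  d: {h,w,x,z}
  h: {d,w,x,z}
  i: {w}
  w: {d,h,i,x,z}
  x: {d,h,w}
  z: {d,h,w}

Chromatic number:
  lower bound: {d,h,w,x} mutually conflict ⇒ χ ≥ 4
  assign d→R1 h→R2 i→R1 w→R0 x→R3 z→R3 — no edge inside a register ⇒ χ ≤ 4
  χ = 4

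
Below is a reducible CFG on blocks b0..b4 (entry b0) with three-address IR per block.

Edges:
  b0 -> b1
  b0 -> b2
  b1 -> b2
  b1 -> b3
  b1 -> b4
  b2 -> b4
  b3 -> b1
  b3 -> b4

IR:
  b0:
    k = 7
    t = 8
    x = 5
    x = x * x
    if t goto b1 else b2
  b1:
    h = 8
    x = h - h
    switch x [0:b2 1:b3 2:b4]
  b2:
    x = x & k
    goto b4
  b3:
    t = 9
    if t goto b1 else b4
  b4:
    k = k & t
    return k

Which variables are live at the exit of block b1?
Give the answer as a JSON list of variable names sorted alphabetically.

Answer: ["k", "t", "x"]

Working:
Block summaries:
  b0: def={k,t,x} ue=∅
  b1: def={h,x} ue=∅
  b2: def={x} ue={k,x}
  b3: def={t} ue=∅
  b4: def={k} ue={k,t}

Backward fixpoint:
  b0: in=∅ out={k,t,x}
  b1: in={k,t} out={k,t,x}
  b2: in={k,t,x} out={k,t}
  b3: in={k} out={k,t}
  b4: in={k,t} out=∅

live-out(b1) = ["k", "t", "x"]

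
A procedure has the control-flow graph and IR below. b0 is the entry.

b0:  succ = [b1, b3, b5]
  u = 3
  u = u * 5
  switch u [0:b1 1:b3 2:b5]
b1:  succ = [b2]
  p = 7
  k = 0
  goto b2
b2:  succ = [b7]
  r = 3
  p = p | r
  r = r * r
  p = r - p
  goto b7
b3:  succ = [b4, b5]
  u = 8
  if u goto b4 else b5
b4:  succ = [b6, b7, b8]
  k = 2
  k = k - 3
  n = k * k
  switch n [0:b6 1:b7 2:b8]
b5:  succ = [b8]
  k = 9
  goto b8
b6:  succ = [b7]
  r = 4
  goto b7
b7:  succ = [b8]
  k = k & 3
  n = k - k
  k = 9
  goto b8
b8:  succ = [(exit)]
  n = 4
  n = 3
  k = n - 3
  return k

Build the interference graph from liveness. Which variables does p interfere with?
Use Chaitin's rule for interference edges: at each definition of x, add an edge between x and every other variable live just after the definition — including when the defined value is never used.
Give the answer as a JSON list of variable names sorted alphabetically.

Block summaries:
  b0: {u} / ∅
  b1: {k,p} / ∅
  b2: {p,r} / {p}
  b3: {u} / ∅
  b4: {k,n} / ∅
  b5: {k} / ∅
  b6: {r} / ∅
  b7: {k,n} / {k}
  b8: {k,n} / ∅

Live sets:
  live b0: ∅→∅
  live b1: ∅→{k,p}
  live b2: {k,p}→{k}
  live b3: ∅→∅
  live b4: ∅→{k}
  live b5: ∅→∅
  live b6: {k}→{k}
  live b7: {k}→∅
  live b8: ∅→∅

Interference:
  k — {n,p,r}
  n — {k}
  p — {k,r}
  r — {k,p}
  u — ∅

N(p) = ["k", "r"]

Answer: ["k", "r"]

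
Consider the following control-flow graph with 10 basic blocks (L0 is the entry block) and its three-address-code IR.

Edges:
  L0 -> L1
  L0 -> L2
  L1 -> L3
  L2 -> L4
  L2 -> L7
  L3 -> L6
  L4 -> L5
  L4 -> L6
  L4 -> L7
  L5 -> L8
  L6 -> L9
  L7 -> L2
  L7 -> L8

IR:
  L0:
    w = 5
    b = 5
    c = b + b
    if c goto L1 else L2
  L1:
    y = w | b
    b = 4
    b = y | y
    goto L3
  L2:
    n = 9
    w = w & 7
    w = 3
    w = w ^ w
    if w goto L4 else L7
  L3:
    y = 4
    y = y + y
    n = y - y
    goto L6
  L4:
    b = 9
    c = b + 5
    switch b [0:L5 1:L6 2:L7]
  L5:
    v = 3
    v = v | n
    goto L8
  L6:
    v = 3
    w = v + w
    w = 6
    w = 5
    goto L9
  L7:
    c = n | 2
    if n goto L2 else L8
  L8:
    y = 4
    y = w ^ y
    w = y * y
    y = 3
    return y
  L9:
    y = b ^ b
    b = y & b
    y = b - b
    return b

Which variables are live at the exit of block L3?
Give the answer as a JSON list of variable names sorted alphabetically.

Block summaries:
  L0: def={b,c,w} ue=∅
  L1: def={b,y} ue={b,w}
  L2: def={n,w} ue={w}
  L3: def={n,y} ue=∅
  L4: def={b,c} ue=∅
  L5: def={v} ue={n}
  L6: def={v,w} ue={w}
  L7: def={c} ue={n}
  L8: def={w,y} ue={w}
  L9: def={b,y} ue={b}

Live sets:
  L0: in=∅ out={b,w}
  L1: in={b,w} out={b,w}
  L2: in={w} out={n,w}
  L3: in={b,w} out={b,w}
  L4: in={n,w} out={b,n,w}
  L5: in={n,w} out={w}
  L6: in={b,w} out={b}
  L7: in={n,w} out={w}
  L8: in={w} out=∅
  L9: in={b} out=∅

live-out(L3) = ["b", "w"]

Answer: ["b", "w"]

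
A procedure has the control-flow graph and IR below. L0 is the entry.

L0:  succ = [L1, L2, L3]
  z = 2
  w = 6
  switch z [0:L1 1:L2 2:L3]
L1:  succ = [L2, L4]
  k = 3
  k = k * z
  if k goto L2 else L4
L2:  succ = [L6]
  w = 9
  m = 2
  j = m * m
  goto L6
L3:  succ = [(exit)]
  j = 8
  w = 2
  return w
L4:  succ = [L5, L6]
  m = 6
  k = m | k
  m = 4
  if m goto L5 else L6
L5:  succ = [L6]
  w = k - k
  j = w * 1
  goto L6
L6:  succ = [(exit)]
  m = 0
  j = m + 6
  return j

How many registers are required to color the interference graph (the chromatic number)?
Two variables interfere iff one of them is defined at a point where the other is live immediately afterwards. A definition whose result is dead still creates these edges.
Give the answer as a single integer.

Answer: 2

Analysis:
Block summaries:
  L0: def={w,z} ue=∅
  L1: def={k} ue={z}
  L2: def={j,m,w} ue=∅
  L3: def={j,w} ue=∅
  L4: def={k,m} ue={k}
  L5: def={j,w} ue={k}
  L6: def={j,m} ue=∅

Live sets:
  live L0: ∅→{z}
  live L1: {z}→{k}
  live L2: ∅→∅
  live L3: ∅→∅
  live L4: {k}→{k}
  live L5: {k}→∅
  live L6: ∅→∅

Interfere edges:
  j — ∅
  k — {m,z}
  m — {k}
  w — {z}
  z — {k,w}

Colouring:
  lower bound: {k,m} mutually conflict ⇒ χ ≥ 2
  assign j→R0 k→R0 m→R1 w→R0 z→R1 — no edge inside a register ⇒ χ ≤ 2
  χ = 2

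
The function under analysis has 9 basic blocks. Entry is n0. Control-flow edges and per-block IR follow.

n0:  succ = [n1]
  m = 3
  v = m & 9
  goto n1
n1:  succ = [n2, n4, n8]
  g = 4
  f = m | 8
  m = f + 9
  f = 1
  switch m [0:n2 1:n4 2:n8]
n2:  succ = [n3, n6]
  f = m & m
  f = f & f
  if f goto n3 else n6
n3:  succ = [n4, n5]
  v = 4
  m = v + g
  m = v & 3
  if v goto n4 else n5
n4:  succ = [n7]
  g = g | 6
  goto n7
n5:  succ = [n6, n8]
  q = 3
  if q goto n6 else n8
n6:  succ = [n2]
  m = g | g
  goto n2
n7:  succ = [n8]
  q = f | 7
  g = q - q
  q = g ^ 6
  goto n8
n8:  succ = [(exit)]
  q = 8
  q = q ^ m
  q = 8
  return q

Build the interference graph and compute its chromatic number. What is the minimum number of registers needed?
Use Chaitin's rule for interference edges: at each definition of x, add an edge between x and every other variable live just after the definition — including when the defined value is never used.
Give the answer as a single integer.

Per-block:
  n0: def={m,v} ue=∅
  n1: def={f,g,m} ue={m}
  n2: def={f} ue={m}
  n3: def={m,v} ue={g}
  n4: def={g} ue={g}
  n5: def={q} ue=∅
  n6: def={m} ue={g}
  n7: def={g,q} ue={f}
  n8: def={q} ue={m}

Backward fixpoint:
  live n0: ∅→{m}
  live n1: {m}→{f,g,m}
  live n2: {g,m}→{f,g}
  live n3: {f,g}→{f,g,m}
  live n4: {f,g,m}→{f,m}
  live n5: {g,m}→{g,m}
  live n6: {g}→{g,m}
  live n7: {f,m}→{m}
  live n8: {m}→∅

Conflict graph:
  f — {g,m,v}
  g — {f,m,q,v}
  m — {f,g,q,v}
  q — {g,m}
  v — {f,g,m}

Chromatic number:
  {f,g,m,v} pairwise interfere (4-clique) ⇒ χ ≥ 4
  assign f→r2 g→r0 m→r1 q→r2 v→r3 — no edge inside a register ⇒ χ ≤ 4
  χ = 4

Answer: 4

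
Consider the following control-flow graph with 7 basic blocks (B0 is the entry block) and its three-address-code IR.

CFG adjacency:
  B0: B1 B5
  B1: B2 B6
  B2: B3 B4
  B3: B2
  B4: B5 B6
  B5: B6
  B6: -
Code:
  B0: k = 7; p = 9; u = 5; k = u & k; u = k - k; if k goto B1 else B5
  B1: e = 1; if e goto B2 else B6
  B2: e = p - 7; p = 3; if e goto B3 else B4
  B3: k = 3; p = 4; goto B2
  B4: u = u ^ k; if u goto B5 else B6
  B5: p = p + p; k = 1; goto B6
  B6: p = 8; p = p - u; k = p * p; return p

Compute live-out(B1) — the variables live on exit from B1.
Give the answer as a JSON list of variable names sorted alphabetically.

Answer: ["k", "p", "u"]

Working:
Block summaries:
  B0: def={k,p,u} ue=∅
  B1: def={e} ue=∅
  B2: def={e,p} ue={p}
  B3: def={k,p} ue=∅
  B4: def={u} ue={k,u}
  B5: def={k,p} ue={p}
  B6: def={k,p} ue={u}

Backward fixpoint:
  B0 li=∅ lo={k,p,u}
  B1 li={k,p,u} lo={k,p,u}
  B2 li={k,p,u} lo={k,p,u}
  B3 li={u} lo={k,p,u}
  B4 li={k,p,u} lo={p,u}
  B5 li={p,u} lo={u}
  B6 li={u} lo=∅

live-out(B1) = ["k", "p", "u"]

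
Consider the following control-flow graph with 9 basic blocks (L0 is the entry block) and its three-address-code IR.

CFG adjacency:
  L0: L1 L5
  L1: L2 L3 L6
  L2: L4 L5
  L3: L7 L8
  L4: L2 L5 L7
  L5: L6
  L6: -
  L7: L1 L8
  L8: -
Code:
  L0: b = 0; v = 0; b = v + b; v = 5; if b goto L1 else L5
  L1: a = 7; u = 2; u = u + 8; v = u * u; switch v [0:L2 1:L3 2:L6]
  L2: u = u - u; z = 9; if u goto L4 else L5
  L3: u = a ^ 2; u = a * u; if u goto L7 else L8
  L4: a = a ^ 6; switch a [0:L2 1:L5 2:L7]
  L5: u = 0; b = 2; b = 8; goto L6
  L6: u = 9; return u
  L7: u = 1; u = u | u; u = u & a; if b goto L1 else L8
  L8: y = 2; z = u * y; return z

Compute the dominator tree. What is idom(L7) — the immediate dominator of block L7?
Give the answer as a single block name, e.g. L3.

Answer: L1

Analysis:
idom tree: L1←L0 L2←L1 L3←L1 L4←L2 L5←L0 L6←L0 L7←L1 L8←L1
Join-block Dom:
  L1: preds {L0,L7}: {L0} ∩ {L0,L1,L7} = {L0}; idom=L0
  L2: preds {L1,L4}: {L0,L1} ∩ {L0,L1,L2,L4} = {L0,L1}; idom=L1
  L5: preds {L0,L2,L4}: {L0} ∩ {L0,L1,L2} ∩ {L0,L1,L2,L4} = {L0}; idom=L0
  L6: preds {L1,L5}: {L0,L1} ∩ {L0,L5} = {L0}; idom=L0
  L7: preds {L3,L4}: {L0,L1,L3} ∩ {L0,L1,L2,L4} = {L0,L1}; idom=L1
  L8: preds {L3,L7}: {L0,L1,L3} ∩ {L0,L1,L7} = {L0,L1}; idom=L1

idom(L7) = L1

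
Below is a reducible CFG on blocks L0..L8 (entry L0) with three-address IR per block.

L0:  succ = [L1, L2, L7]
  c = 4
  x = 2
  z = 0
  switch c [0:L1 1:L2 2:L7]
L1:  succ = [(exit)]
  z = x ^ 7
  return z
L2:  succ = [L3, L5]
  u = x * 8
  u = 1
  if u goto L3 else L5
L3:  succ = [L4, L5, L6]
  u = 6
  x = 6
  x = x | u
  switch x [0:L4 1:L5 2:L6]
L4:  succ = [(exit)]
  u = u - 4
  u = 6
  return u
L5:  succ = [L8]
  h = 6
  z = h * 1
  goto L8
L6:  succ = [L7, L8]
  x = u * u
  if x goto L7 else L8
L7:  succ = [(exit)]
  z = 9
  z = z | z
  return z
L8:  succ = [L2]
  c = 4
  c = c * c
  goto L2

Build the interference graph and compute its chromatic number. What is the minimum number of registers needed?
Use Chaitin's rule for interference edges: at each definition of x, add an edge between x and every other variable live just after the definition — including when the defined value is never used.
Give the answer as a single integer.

Answer: 3

Derivation:
def/use:
  L0 def {c,x,z} use ∅
  L1 def {z} use {x}
  L2 def {u} use {x}
  L3 def {u,x} use ∅
  L4 def {u} use {u}
  L5 def {h,z} use ∅
  L6 def {x} use {u}
  L7 def {z} use ∅
  L8 def {c} use ∅

Backward fixpoint:
  live L0: ∅→{x}
  live L1: {x}→∅
  live L2: {x}→{x}
  live L3: ∅→{u,x}
  live L4: {u}→∅
  live L5: {x}→{x}
  live L6: {u}→{x}
  live L7: ∅→∅
  live L8: {x}→{x}

Conflict graph:
  c: {x,z}
  h: {x}
  u: {x}
  x: {c,h,u,z}
  z: {c,x}

Colouring:
  lower bound: {c,x,z} mutually conflict ⇒ χ ≥ 3
  assign c→R1 h→R1 u→R1 x→R0 z→R2 — no edge inside a register ⇒ χ ≤ 3
  χ = 3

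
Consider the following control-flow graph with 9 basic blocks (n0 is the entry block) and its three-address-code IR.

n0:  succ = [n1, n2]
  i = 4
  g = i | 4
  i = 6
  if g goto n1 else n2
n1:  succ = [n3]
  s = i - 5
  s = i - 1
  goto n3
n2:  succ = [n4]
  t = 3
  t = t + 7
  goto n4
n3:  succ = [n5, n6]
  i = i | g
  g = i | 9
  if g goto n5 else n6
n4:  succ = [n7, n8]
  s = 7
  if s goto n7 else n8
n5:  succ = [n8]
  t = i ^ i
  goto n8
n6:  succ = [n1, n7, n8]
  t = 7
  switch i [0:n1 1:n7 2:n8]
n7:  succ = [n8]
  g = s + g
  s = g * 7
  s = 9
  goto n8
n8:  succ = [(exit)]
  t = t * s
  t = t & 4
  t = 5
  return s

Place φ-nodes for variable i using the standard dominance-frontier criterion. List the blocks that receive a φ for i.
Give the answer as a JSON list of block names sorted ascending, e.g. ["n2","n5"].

idom tree: n1←n0 n2←n0 n3←n1 n4←n2 n5←n3 n6←n3 n7←n0 n8←n0
Dom at joins:
  n1: preds {n0,n6}: {n0} ∩ {n0,n1,n3,n6} = {n0}; idom=n0
  n7: preds {n4,n6}: {n0,n2,n4} ∩ {n0,n1,n3,n6} = {n0}; idom=n0
  n8: preds {n4,n5,n6,n7}: {n0,n2,n4} ∩ {n0,n1,n3,n5} ∩ {n0,n1,n3,n6} ∩ {n0,n7} = {n0}; idom=n0

DF derivation:
  n1←n0: walk · to n0
  n1←n6: walk n6→n3→n1 to n0
  n7←n4: walk n4→n2 to n0
  n7←n6: walk n6→n3→n1 to n0
  n8←n4: walk n4→n2 to n0
  n8←n5: walk n5→n3→n1 to n0
  n8←n6: walk n6→n3→n1 to n0
  n8←n7: walk n7 to n0
  n0: DF=∅
  n1: DF={n1,n7,n8}
  n2: DF={n7,n8}
  n3: DF={n1,n7,n8}
  n4: DF={n7,n8}
  n5: DF={n8}
  n6: DF={n1,n7,n8}
  n7: DF={n8}
  n8: DF=∅

φ for i: defs {n0,n3}
  DF⁺ = {n1,n7,n8}

Answer: ["n1", "n7", "n8"]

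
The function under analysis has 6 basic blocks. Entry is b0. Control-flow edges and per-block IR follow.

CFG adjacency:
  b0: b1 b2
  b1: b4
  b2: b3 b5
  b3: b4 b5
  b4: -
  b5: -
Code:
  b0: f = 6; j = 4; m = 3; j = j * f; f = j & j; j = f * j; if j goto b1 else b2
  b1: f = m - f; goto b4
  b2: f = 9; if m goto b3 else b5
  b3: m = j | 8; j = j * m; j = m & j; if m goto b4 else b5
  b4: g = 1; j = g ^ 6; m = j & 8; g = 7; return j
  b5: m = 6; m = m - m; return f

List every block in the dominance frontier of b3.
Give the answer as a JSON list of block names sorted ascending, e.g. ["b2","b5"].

idom tree: b1←b0 b2←b0 b3←b2 b4←b0 b5←b2
Join-block Dom:
  b4: preds {b1,b3}: {b0,b1} ∩ {b0,b2,b3} = {b0}; idom=b0
  b5: preds {b2,b3}: {b0,b2} ∩ {b0,b2,b3} = {b0,b2}; idom=b2

DF derivation:
  join b4 pred b1: b1 stop@b0
  join b4 pred b3: b3→b2 stop@b0
  join b5 pred b2: · stop@b2
  join b5 pred b3: b3 stop@b2
  DF(b0)=∅
  DF(b1)={b4}
  DF(b2)={b4}
  DF(b3)={b4,b5}
  DF(b4)=∅
  DF(b5)=∅

DF(b3) = ["b4", "b5"]

Answer: ["b4", "b5"]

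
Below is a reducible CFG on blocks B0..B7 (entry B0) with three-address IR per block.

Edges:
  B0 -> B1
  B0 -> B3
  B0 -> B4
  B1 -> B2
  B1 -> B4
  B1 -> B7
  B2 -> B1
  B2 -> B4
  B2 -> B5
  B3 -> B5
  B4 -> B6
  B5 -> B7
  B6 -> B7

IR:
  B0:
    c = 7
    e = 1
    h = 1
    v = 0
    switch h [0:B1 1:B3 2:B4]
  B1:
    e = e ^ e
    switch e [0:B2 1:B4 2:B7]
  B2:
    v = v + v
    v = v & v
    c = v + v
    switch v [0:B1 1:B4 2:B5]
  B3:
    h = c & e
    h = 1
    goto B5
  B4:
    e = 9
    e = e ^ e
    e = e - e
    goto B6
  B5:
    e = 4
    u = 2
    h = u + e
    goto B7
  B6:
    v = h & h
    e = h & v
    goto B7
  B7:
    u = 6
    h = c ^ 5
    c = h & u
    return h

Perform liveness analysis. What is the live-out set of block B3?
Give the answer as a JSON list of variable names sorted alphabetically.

Per-block:
  B0: {c,e,h,v} / ∅
  B1: {e} / {e}
  B2: {c,v} / {v}
  B3: {h} / {c,e}
  B4: {e} / ∅
  B5: {e,h,u} / ∅
  B6: {e,v} / {h}
  B7: {c,h,u} / {c}

Liveness:
  live B0: ∅→{c,e,h,v}
  live B1: {c,e,h,v}→{c,e,h,v}
  live B2: {e,h,v}→{c,e,h,v}
  live B3: {c,e}→{c}
  live B4: {c,h}→{c,h}
  live B5: {c}→{c}
  live B6: {c,h}→{c}
  live B7: {c}→∅

live-out(B3) = ["c"]

Answer: ["c"]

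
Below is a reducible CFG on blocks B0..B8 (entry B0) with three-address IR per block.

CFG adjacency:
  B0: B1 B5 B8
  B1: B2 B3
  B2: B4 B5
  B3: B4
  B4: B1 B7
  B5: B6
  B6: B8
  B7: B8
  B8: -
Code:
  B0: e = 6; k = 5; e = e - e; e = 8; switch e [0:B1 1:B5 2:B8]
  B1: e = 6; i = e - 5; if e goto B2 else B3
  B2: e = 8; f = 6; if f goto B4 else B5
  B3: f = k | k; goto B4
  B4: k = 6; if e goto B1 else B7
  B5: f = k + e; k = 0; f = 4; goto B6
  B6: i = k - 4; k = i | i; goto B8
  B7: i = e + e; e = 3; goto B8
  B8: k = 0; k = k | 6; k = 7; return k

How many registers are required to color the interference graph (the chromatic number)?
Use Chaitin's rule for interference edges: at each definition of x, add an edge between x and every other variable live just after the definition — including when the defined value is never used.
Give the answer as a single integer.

Per-block:
  B0 def {e,k} use ∅
  B1 def {e,i} use ∅
  B2 def {e,f} use ∅
  B3 def {f} use {k}
  B4 def {k} use {e}
  B5 def {f,k} use {e,k}
  B6 def {i,k} use {k}
  B7 def {e,i} use {e}
  B8 def {k} use ∅

Liveness:
  live B0: ∅→{e,k}
  live B1: {k}→{e,k}
  live B2: {k}→{e,k}
  live B3: {e,k}→{e}
  live B4: {e}→{e,k}
  live B5: {e,k}→{k}
  live B6: {k}→∅
  live B7: {e}→∅
  live B8: ∅→∅

Conflict graph:
  e: {f,i,k}
  f: {e,k}
  i: {e,k}
  k: {e,f,i}

Registers:
  clique {e,f,k} ⇒ need ≥ 3
  3-colouring: c0={e}  c1={k}  c2={f,i}
  χ = 3

Answer: 3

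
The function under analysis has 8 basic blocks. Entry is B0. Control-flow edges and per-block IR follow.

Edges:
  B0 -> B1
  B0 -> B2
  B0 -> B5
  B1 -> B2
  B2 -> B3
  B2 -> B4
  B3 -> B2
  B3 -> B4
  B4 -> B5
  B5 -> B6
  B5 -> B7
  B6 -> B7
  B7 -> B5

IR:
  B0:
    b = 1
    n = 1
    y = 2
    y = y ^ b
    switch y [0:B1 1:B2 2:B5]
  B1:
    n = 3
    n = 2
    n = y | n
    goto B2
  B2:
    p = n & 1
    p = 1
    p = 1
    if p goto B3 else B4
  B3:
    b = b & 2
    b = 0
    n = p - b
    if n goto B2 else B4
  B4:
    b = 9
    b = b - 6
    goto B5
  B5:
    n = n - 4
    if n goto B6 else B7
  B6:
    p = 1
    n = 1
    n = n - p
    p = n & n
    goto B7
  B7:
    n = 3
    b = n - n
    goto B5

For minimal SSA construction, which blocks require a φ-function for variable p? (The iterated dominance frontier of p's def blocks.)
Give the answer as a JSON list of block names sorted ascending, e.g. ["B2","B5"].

Answer: ["B2", "B5", "B7"]

Working:
idom tree: B1←B0 B2←B0 B3←B2 B4←B2 B5←B0 B6←B5 B7←B5
Dom at joins:
  B2: preds {B0,B1,B3}: {B0} ∩ {B0,B1} ∩ {B0,B2,B3} = {B0}; idom=B0
  B4: preds {B2,B3}: {B0,B2} ∩ {B0,B2,B3} = {B0,B2}; idom=B2
  B5: preds {B0,B4,B7}: {B0} ∩ {B0,B2,B4} ∩ {B0,B5,B7} = {B0}; idom=B0
  B7: preds {B5,B6}: {B0,B5} ∩ {B0,B5,B6} = {B0,B5}; idom=B5

DF derivation:
  join B2 pred B0: · stop@B0
  join B2 pred B1: B1 stop@B0
  join B2 pred B3: B3→B2 stop@B0
  join B4 pred B2: · stop@B2
  join B4 pred B3: B3 stop@B2
  join B5 pred B0: · stop@B0
  join B5 pred B4: B4→B2 stop@B0
  join B5 pred B7: B7→B5 stop@B0
  join B7 pred B5: · stop@B5
  join B7 pred B6: B6 stop@B5
  B0: DF=∅
  B1: DF={B2}
  B2: DF={B2,B5}
  B3: DF={B2,B4}
  B4: DF={B5}
  B5: DF={B5}
  B6: DF={B7}
  B7: DF={B5}

φ for p: defs {B2,B6}
  DF⁺ = {B2,B5,B7}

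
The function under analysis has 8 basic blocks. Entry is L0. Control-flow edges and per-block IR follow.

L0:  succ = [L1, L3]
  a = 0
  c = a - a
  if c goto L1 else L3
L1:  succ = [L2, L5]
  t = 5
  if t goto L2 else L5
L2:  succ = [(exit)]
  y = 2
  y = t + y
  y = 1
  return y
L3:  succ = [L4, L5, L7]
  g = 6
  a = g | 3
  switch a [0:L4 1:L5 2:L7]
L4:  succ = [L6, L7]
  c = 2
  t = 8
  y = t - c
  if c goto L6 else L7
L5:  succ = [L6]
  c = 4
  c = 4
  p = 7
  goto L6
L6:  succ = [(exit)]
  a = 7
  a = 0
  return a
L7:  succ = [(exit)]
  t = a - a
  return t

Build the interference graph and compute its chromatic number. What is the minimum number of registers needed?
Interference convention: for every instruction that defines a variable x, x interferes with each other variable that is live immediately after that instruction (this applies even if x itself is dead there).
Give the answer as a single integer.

def/use:
  L0: {a,c} / ∅
  L1: {t} / ∅
  L2: {y} / {t}
  L3: {a,g} / ∅
  L4: {c,t,y} / ∅
  L5: {c,p} / ∅
  L6: {a} / ∅
  L7: {t} / {a}

Backward fixpoint:
  live L0: ∅→∅
  live L1: ∅→{t}
  live L2: {t}→∅
  live L3: ∅→{a}
  live L4: {a}→{a}
  live L5: ∅→∅
  live L6: ∅→∅
  live L7: {a}→∅

Interfere edges:
  a↔{c,t,y}
  c↔{a,t,y}
  g↔∅
  p↔∅
  t↔{a,c,y}
  y↔{a,c,t}

Registers:
  {a,c,t,y} pairwise interfere (4-clique) ⇒ χ ≥ 4
  4-colouring: r0={a,g,p}  r1={c}  r2={t}  r3={y}
  χ = 4

Answer: 4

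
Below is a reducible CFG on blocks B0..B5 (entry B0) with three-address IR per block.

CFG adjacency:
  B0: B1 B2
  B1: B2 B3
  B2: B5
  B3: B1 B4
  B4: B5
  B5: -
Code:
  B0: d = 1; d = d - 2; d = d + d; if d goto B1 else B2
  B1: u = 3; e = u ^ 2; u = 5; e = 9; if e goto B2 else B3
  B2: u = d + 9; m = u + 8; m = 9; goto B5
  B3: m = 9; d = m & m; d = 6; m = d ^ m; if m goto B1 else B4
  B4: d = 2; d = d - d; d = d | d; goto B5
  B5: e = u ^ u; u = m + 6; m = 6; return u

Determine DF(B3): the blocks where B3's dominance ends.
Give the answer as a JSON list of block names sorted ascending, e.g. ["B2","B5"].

idom tree: B1←B0 B2←B0 B3←B1 B4←B3 B5←B0
Join-block Dom:
  B1: preds {B0,B3}: {B0} ∩ {B0,B1,B3} = {B0}; idom=B0
  B2: preds {B0,B1}: {B0} ∩ {B0,B1} = {B0}; idom=B0
  B5: preds {B2,B4}: {B0,B2} ∩ {B0,B1,B3,B4} = {B0}; idom=B0

DF derivation:
  join B1 pred B0: · stop@B0
  join B1 pred B3: B3→B1 stop@B0
  join B2 pred B0: · stop@B0
  join B2 pred B1: B1 stop@B0
  join B5 pred B2: B2 stop@B0
  join B5 pred B4: B4→B3→B1 stop@B0
  DF(B0)=∅
  DF(B1)={B1,B2,B5}
  DF(B2)={B5}
  DF(B3)={B1,B5}
  DF(B4)={B5}
  DF(B5)=∅

DF(B3) = ["B1", "B5"]

Answer: ["B1", "B5"]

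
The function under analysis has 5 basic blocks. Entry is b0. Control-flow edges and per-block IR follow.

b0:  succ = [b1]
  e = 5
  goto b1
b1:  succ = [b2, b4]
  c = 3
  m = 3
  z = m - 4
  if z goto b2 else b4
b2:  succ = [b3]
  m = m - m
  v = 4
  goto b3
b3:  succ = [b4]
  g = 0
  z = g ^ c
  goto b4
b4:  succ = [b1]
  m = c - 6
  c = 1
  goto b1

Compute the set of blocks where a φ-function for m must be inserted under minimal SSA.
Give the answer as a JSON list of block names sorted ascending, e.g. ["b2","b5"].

idom tree: b1←b0 b2←b1 b3←b2 b4←b1
Join-block Dom:
  b1: preds {b0,b4}: {b0} ∩ {b0,b1,b4} = {b0}; idom=b0
  b4: preds {b1,b3}: {b0,b1} ∩ {b0,b1,b2,b3} = {b0,b1}; idom=b1

DF walk-up:
  b1←b0: walk · to b0
  b1←b4: walk b4→b1 to b0
  b4←b1: walk · to b1
  b4←b3: walk b3→b2 to b1
  b0 → ∅
  b1 → {b1}
  b2 → {b4}
  b3 → {b4}
  b4 → {b1}

φ for m: defs {b1,b2,b4}
  DF⁺ = {b1,b4}

Answer: ["b1", "b4"]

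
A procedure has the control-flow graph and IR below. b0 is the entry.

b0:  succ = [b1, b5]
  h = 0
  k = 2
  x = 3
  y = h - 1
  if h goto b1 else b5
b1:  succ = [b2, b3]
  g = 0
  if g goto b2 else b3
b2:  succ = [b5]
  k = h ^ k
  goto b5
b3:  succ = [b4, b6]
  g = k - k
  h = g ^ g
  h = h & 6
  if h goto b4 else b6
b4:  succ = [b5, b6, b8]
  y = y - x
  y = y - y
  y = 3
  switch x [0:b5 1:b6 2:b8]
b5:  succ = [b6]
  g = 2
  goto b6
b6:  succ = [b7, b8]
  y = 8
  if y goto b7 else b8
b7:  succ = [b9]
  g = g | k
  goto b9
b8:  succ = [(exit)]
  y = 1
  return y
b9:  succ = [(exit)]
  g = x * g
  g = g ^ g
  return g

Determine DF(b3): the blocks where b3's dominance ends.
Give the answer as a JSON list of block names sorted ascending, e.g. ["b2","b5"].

idom tree: b1←b0 b2←b1 b3←b1 b4←b3 b5←b0 b6←b0 b7←b6 b8←b0 b9←b7
Dom at joins:
  b5: preds {b0,b2,b4}: {b0} ∩ {b0,b1,b2} ∩ {b0,b1,b3,b4} = {b0}; idom=b0
  b6: preds {b3,b4,b5}: {b0,b1,b3} ∩ {b0,b1,b3,b4} ∩ {b0,b5} = {b0}; idom=b0
  b8: preds {b4,b6}: {b0,b1,b3,b4} ∩ {b0,b6} = {b0}; idom=b0

DF walk-up:
  b5←b0: walk · to b0
  b5←b2: walk b2→b1 to b0
  b5←b4: walk b4→b3→b1 to b0
  b6←b3: walk b3→b1 to b0
  b6←b4: walk b4→b3→b1 to b0
  b6←b5: walk b5 to b0
  b8←b4: walk b4→b3→b1 to b0
  b8←b6: walk b6 to b0
  DF(b0)=∅
  DF(b1)={b5,b6,b8}
  DF(b2)={b5}
  DF(b3)={b5,b6,b8}
  DF(b4)={b5,b6,b8}
  DF(b5)={b6}
  DF(b6)={b8}
  DF(b7)=∅
  DF(b8)=∅
  DF(b9)=∅

DF(b3) = ["b5", "b6", "b8"]

Answer: ["b5", "b6", "b8"]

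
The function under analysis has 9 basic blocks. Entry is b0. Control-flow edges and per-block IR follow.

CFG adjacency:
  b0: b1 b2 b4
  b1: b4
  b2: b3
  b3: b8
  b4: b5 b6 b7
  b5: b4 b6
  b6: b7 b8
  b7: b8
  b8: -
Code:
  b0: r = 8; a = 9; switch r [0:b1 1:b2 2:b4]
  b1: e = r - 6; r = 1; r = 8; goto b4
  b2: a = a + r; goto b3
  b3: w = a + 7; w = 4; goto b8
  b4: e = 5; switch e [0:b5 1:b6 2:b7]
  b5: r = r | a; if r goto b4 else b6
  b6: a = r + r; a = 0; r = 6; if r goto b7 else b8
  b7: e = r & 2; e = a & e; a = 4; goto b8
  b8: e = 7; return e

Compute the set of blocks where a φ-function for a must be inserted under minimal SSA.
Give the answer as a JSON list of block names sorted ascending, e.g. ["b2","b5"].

Answer: ["b7", "b8"]

Derivation:
idom tree: b1←b0 b2←b0 b3←b2 b4←b0 b5←b4 b6←b4 b7←b4 b8←b0
Dom∩ at merges:
  b4: preds {b0,b1,b5}: {b0} ∩ {b0,b1} ∩ {b0,b4,b5} = {b0}; idom=b0
  b6: preds {b4,b5}: {b0,b4} ∩ {b0,b4,b5} = {b0,b4}; idom=b4
  b7: preds {b4,b6}: {b0,b4} ∩ {b0,b4,b6} = {b0,b4}; idom=b4
  b8: preds {b3,b6,b7}: {b0,b2,b3} ∩ {b0,b4,b6} ∩ {b0,b4,b7} = {b0}; idom=b0

Frontier:
  join b4 pred b0: · stop@b0
  join b4 pred b1: b1 stop@b0
  join b4 pred b5: b5→b4 stop@b0
  join b6 pred b4: · stop@b4
  join b6 pred b5: b5 stop@b4
  join b7 pred b4: · stop@b4
  join b7 pred b6: b6 stop@b4
  join b8 pred b3: b3→b2 stop@b0
  join b8 pred b6: b6→b4 stop@b0
  join b8 pred b7: b7→b4 stop@b0
  DF(b0)=∅
  DF(b1)={b4}
  DF(b2)={b8}
  DF(b3)={b8}
  DF(b4)={b4,b8}
  DF(b5)={b4,b6}
  DF(b6)={b7,b8}
  DF(b7)={b8}
  DF(b8)=∅

φ for a: defs {b0,b2,b6,b7}
  DF⁺ = {b7,b8}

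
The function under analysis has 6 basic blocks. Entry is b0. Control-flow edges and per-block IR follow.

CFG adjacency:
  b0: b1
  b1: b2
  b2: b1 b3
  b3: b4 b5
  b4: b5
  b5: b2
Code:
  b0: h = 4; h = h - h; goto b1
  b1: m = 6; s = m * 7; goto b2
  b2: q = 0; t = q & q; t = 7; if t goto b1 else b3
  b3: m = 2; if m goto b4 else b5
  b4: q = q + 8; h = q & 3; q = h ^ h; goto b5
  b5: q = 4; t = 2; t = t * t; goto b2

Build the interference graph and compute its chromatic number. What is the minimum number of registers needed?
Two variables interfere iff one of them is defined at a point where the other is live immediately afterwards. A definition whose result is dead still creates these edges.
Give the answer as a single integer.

Block summaries:
  b0: def={h} ue=∅
  b1: def={m,s} ue=∅
  b2: def={q,t} ue=∅
  b3: def={m} ue=∅
  b4: def={h,q} ue={q}
  b5: def={q,t} ue=∅

Live sets:
  b0 li=∅ lo=∅
  b1 li=∅ lo=∅
  b2 li=∅ lo={q}
  b3 li={q} lo={q}
  b4 li={q} lo=∅
  b5 li=∅ lo=∅

Conflict graph:
  h: ∅
  m: {q}
  q: {m,t}
  s: ∅
  t: {q}

Colouring:
  lower bound: {m,q} mutually conflict ⇒ χ ≥ 2
  assign h→r0 m→r1 q→r0 s→r0 t→r1 — no edge inside a register ⇒ χ ≤ 2
  χ = 2

Answer: 2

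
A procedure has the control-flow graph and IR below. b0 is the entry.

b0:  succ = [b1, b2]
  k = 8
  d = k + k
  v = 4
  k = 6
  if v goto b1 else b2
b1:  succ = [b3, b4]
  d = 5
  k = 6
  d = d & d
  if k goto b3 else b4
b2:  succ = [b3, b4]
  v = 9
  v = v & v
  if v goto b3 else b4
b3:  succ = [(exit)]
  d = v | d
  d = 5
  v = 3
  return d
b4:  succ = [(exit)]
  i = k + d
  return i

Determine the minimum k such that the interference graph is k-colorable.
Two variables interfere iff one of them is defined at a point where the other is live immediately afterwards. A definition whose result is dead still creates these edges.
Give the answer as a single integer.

Answer: 3

Working:
Block summaries:
  b0 def {d,k,v} use ∅
  b1 def {d,k} use ∅
  b2 def {v} use ∅
  b3 def {d,v} use {d,v}
  b4 def {i} use {d,k}

Live sets:
  b0 li=∅ lo={d,k,v}
  b1 li={v} lo={d,k,v}
  b2 li={d,k} lo={d,k,v}
  b3 li={d,v} lo=∅
  b4 li={d,k} lo=∅

Interference:
  d — {k,v}
  i — ∅
  k — {d,v}
  v — {d,k}

Chromatic number:
  {d,k,v} pairwise interfere (3-clique) ⇒ χ ≥ 3
  3-colouring: c0={d,i}  c1={k}  c2={v}
  χ = 3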